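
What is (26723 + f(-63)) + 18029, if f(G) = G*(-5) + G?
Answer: 45004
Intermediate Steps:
f(G) = -4*G (f(G) = -5*G + G = -4*G)
(26723 + f(-63)) + 18029 = (26723 - 4*(-63)) + 18029 = (26723 + 252) + 18029 = 26975 + 18029 = 45004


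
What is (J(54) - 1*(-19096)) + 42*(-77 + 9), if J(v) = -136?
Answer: 16104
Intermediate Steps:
(J(54) - 1*(-19096)) + 42*(-77 + 9) = (-136 - 1*(-19096)) + 42*(-77 + 9) = (-136 + 19096) + 42*(-68) = 18960 - 2856 = 16104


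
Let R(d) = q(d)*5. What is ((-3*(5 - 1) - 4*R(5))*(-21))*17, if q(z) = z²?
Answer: 182784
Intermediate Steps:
R(d) = 5*d² (R(d) = d²*5 = 5*d²)
((-3*(5 - 1) - 4*R(5))*(-21))*17 = ((-3*(5 - 1) - 20*5²)*(-21))*17 = ((-3*4 - 20*25)*(-21))*17 = ((-12 - 4*125)*(-21))*17 = ((-12 - 500)*(-21))*17 = -512*(-21)*17 = 10752*17 = 182784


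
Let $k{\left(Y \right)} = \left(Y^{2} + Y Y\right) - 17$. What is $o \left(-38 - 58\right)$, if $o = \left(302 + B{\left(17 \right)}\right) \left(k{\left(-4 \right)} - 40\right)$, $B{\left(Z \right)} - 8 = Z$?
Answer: $784800$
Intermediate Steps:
$B{\left(Z \right)} = 8 + Z$
$k{\left(Y \right)} = -17 + 2 Y^{2}$ ($k{\left(Y \right)} = \left(Y^{2} + Y^{2}\right) - 17 = 2 Y^{2} - 17 = -17 + 2 Y^{2}$)
$o = -8175$ ($o = \left(302 + \left(8 + 17\right)\right) \left(\left(-17 + 2 \left(-4\right)^{2}\right) - 40\right) = \left(302 + 25\right) \left(\left(-17 + 2 \cdot 16\right) - 40\right) = 327 \left(\left(-17 + 32\right) - 40\right) = 327 \left(15 - 40\right) = 327 \left(-25\right) = -8175$)
$o \left(-38 - 58\right) = - 8175 \left(-38 - 58\right) = \left(-8175\right) \left(-96\right) = 784800$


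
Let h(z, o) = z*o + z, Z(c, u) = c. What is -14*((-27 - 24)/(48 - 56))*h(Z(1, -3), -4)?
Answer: 1071/4 ≈ 267.75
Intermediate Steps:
h(z, o) = z + o*z (h(z, o) = o*z + z = z + o*z)
-14*((-27 - 24)/(48 - 56))*h(Z(1, -3), -4) = -14*((-27 - 24)/(48 - 56))*1*(1 - 4) = -14*(-51/(-8))*1*(-3) = -14*(-51*(-⅛))*(-3) = -14*(51/8)*(-3) = -357*(-3)/4 = -1*(-1071/4) = 1071/4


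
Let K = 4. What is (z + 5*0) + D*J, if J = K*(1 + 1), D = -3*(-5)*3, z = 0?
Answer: 360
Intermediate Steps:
D = 45 (D = 15*3 = 45)
J = 8 (J = 4*(1 + 1) = 4*2 = 8)
(z + 5*0) + D*J = (0 + 5*0) + 45*8 = (0 + 0) + 360 = 0 + 360 = 360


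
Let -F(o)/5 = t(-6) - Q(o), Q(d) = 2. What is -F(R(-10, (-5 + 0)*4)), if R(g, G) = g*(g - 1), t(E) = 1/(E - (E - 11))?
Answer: -105/11 ≈ -9.5455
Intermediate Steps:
t(E) = 1/11 (t(E) = 1/(E - (-11 + E)) = 1/(E + (11 - E)) = 1/11)
R(g, G) = g*(-1 + g)
F(o) = 105/11 (F(o) = -5*(1/11 - 1*2) = -5*(1/11 - 2) = -5*(-21/11) = 105/11)
-F(R(-10, (-5 + 0)*4)) = -1*105/11 = -105/11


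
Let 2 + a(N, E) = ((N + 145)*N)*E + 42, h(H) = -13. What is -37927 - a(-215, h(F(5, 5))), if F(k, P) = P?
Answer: 157683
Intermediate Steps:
a(N, E) = 40 + E*N*(145 + N) (a(N, E) = -2 + (((N + 145)*N)*E + 42) = -2 + (((145 + N)*N)*E + 42) = -2 + ((N*(145 + N))*E + 42) = -2 + (E*N*(145 + N) + 42) = -2 + (42 + E*N*(145 + N)) = 40 + E*N*(145 + N))
-37927 - a(-215, h(F(5, 5))) = -37927 - (40 - 13*(-215)² + 145*(-13)*(-215)) = -37927 - (40 - 13*46225 + 405275) = -37927 - (40 - 600925 + 405275) = -37927 - 1*(-195610) = -37927 + 195610 = 157683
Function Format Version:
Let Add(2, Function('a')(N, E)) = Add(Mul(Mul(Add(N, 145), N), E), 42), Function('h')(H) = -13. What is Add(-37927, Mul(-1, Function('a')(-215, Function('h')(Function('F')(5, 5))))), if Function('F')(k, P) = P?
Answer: 157683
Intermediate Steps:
Function('a')(N, E) = Add(40, Mul(E, N, Add(145, N))) (Function('a')(N, E) = Add(-2, Add(Mul(Mul(Add(N, 145), N), E), 42)) = Add(-2, Add(Mul(Mul(Add(145, N), N), E), 42)) = Add(-2, Add(Mul(Mul(N, Add(145, N)), E), 42)) = Add(-2, Add(Mul(E, N, Add(145, N)), 42)) = Add(-2, Add(42, Mul(E, N, Add(145, N)))) = Add(40, Mul(E, N, Add(145, N))))
Add(-37927, Mul(-1, Function('a')(-215, Function('h')(Function('F')(5, 5))))) = Add(-37927, Mul(-1, Add(40, Mul(-13, Pow(-215, 2)), Mul(145, -13, -215)))) = Add(-37927, Mul(-1, Add(40, Mul(-13, 46225), 405275))) = Add(-37927, Mul(-1, Add(40, -600925, 405275))) = Add(-37927, Mul(-1, -195610)) = Add(-37927, 195610) = 157683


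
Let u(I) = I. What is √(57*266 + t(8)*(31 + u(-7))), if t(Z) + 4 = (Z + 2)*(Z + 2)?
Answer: √17466 ≈ 132.16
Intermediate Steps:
t(Z) = -4 + (2 + Z)² (t(Z) = -4 + (Z + 2)*(Z + 2) = -4 + (2 + Z)*(2 + Z) = -4 + (2 + Z)²)
√(57*266 + t(8)*(31 + u(-7))) = √(57*266 + (8*(4 + 8))*(31 - 7)) = √(15162 + (8*12)*24) = √(15162 + 96*24) = √(15162 + 2304) = √17466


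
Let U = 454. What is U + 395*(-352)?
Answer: -138586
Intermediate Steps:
U + 395*(-352) = 454 + 395*(-352) = 454 - 139040 = -138586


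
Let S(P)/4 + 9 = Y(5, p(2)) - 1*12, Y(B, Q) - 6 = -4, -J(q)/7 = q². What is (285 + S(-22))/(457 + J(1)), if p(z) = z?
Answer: 209/450 ≈ 0.46444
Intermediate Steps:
J(q) = -7*q²
Y(B, Q) = 2 (Y(B, Q) = 6 - 4 = 2)
S(P) = -76 (S(P) = -36 + 4*(2 - 1*12) = -36 + 4*(2 - 12) = -36 + 4*(-10) = -36 - 40 = -76)
(285 + S(-22))/(457 + J(1)) = (285 - 76)/(457 - 7*1²) = 209/(457 - 7*1) = 209/(457 - 7) = 209/450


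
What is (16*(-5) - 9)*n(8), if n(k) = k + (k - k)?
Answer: -712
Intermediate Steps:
n(k) = k (n(k) = k + 0 = k)
(16*(-5) - 9)*n(8) = (16*(-5) - 9)*8 = (-80 - 9)*8 = -89*8 = -712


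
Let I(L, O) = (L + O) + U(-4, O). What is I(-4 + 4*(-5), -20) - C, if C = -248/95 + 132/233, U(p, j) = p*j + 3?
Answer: 908509/22135 ≈ 41.044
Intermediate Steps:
U(p, j) = 3 + j*p (U(p, j) = j*p + 3 = 3 + j*p)
C = -45244/22135 (C = -248*1/95 + 132*(1/233) = -248/95 + 132/233 = -45244/22135 ≈ -2.0440)
I(L, O) = 3 + L - 3*O (I(L, O) = (L + O) + (3 + O*(-4)) = (L + O) + (3 - 4*O) = 3 + L - 3*O)
I(-4 + 4*(-5), -20) - C = (3 + (-4 + 4*(-5)) - 3*(-20)) - 1*(-45244/22135) = (3 + (-4 - 20) + 60) + 45244/22135 = (3 - 24 + 60) + 45244/22135 = 39 + 45244/22135 = 908509/22135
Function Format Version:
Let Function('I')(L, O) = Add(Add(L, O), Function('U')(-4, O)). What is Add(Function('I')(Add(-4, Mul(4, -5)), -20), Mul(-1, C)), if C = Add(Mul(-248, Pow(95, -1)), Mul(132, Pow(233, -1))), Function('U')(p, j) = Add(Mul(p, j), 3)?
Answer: Rational(908509, 22135) ≈ 41.044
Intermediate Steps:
Function('U')(p, j) = Add(3, Mul(j, p)) (Function('U')(p, j) = Add(Mul(j, p), 3) = Add(3, Mul(j, p)))
C = Rational(-45244, 22135) (C = Add(Mul(-248, Rational(1, 95)), Mul(132, Rational(1, 233))) = Add(Rational(-248, 95), Rational(132, 233)) = Rational(-45244, 22135) ≈ -2.0440)
Function('I')(L, O) = Add(3, L, Mul(-3, O)) (Function('I')(L, O) = Add(Add(L, O), Add(3, Mul(O, -4))) = Add(Add(L, O), Add(3, Mul(-4, O))) = Add(3, L, Mul(-3, O)))
Add(Function('I')(Add(-4, Mul(4, -5)), -20), Mul(-1, C)) = Add(Add(3, Add(-4, Mul(4, -5)), Mul(-3, -20)), Mul(-1, Rational(-45244, 22135))) = Add(Add(3, Add(-4, -20), 60), Rational(45244, 22135)) = Add(Add(3, -24, 60), Rational(45244, 22135)) = Add(39, Rational(45244, 22135)) = Rational(908509, 22135)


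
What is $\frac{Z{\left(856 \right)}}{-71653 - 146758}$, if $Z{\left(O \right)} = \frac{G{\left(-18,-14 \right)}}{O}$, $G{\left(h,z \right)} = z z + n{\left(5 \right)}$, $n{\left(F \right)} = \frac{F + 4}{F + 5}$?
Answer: $- \frac{1969}{1869598160} \approx -1.0532 \cdot 10^{-6}$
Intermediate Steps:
$n{\left(F \right)} = \frac{4 + F}{5 + F}$
$G{\left(h,z \right)} = \frac{9}{10} + z^{2}$ ($G{\left(h,z \right)} = z z + \frac{4 + 5}{5 + 5} = z^{2} + \frac{1}{10} \cdot 9 = z^{2} + \frac{9}{10} = \frac{9}{10} + z^{2}$)
$Z{\left(O \right)} = \frac{1969}{10 O}$ ($Z{\left(O \right)} = \frac{\frac{9}{10} + \left(-14\right)^{2}}{O} = \frac{\frac{9}{10} + 196}{O} = \frac{1969}{10 O}$)
$\frac{Z{\left(856 \right)}}{-71653 - 146758} = \frac{\frac{1969}{10} \cdot \frac{1}{856}}{-71653 - 146758} = \frac{\frac{1969}{10} \cdot \frac{1}{856}}{-218411} = \frac{1969}{8560} \left(- \frac{1}{218411}\right) = - \frac{1969}{1869598160}$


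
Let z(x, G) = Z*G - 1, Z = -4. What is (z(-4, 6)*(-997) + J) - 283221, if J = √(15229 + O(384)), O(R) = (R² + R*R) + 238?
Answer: -258296 + √310379 ≈ -2.5774e+5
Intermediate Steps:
z(x, G) = -1 - 4*G (z(x, G) = -4*G - 1 = -1 - 4*G)
O(R) = 238 + 2*R² (O(R) = (R² + R²) + 238 = 2*R² + 238 = 238 + 2*R²)
J = √310379 (J = √(15229 + (238 + 2*384²)) = √(15229 + (238 + 2*147456)) = √(15229 + (238 + 294912)) = √(15229 + 295150) = √310379 ≈ 557.12)
(z(-4, 6)*(-997) + J) - 283221 = ((-1 - 4*6)*(-997) + √310379) - 283221 = ((-1 - 24)*(-997) + √310379) - 283221 = (-25*(-997) + √310379) - 283221 = (24925 + √310379) - 283221 = -258296 + √310379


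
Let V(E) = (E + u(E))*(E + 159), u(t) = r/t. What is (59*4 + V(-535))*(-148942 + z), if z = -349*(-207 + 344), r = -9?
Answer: -4239813524076/107 ≈ -3.9624e+10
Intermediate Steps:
u(t) = -9/t
V(E) = (159 + E)*(E - 9/E) (V(E) = (E - 9/E)*(E + 159) = (E - 9/E)*(159 + E) = (159 + E)*(E - 9/E))
z = -47813 (z = -349*137 = -47813)
(59*4 + V(-535))*(-148942 + z) = (59*4 + (-9 + (-535)**2 - 1431/(-535) + 159*(-535)))*(-148942 - 47813) = (236 + (-9 + 286225 - 1431*(-1/535) - 85065))*(-196755) = (236 + (-9 + 286225 + 1431/535 - 85065))*(-196755) = (236 + 107617216/535)*(-196755) = (107743476/535)*(-196755) = -4239813524076/107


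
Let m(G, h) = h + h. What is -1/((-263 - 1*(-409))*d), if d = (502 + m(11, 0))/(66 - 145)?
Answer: 79/73292 ≈ 0.0010779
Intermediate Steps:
m(G, h) = 2*h
d = -502/79 (d = (502 + 2*0)/(66 - 145) = (502 + 0)/(-79) = 502*(-1/79) = -502/79 ≈ -6.3544)
-1/((-263 - 1*(-409))*d) = -1/((-263 - 1*(-409))*(-502/79)) = -(-79)/((-263 + 409)*502) = -(-79)/(146*502) = -1*(-79/73292) = 79/73292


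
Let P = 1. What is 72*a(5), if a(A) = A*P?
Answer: 360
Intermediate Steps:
a(A) = A (a(A) = A*1 = A)
72*a(5) = 72*5 = 360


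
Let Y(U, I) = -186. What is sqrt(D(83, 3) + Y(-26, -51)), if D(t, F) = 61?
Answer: 5*I*sqrt(5) ≈ 11.18*I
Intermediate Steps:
sqrt(D(83, 3) + Y(-26, -51)) = sqrt(61 - 186) = sqrt(-125) = 5*I*sqrt(5)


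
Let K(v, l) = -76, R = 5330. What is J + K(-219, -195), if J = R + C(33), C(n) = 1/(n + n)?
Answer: 346765/66 ≈ 5254.0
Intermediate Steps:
C(n) = 1/(2*n)
J = 351781/66 (J = 5330 + (½)/33 = 5330 + (½)*(1/33) = 5330 + 1/66 = 351781/66 ≈ 5330.0)
J + K(-219, -195) = 351781/66 - 76 = 346765/66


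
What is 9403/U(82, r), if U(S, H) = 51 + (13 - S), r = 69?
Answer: -9403/18 ≈ -522.39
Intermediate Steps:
U(S, H) = 64 - S
9403/U(82, r) = 9403/(64 - 1*82) = 9403/(64 - 82) = 9403/(-18) = 9403*(-1/18) = -9403/18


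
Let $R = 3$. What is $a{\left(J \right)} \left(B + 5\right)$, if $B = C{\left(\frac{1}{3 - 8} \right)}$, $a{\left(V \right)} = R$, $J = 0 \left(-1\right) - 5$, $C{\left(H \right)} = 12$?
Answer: $51$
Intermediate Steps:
$J = -5$ ($J = 0 - 5 = -5$)
$a{\left(V \right)} = 3$
$B = 12$
$a{\left(J \right)} \left(B + 5\right) = 3 \left(12 + 5\right) = 3 \cdot 17 = 51$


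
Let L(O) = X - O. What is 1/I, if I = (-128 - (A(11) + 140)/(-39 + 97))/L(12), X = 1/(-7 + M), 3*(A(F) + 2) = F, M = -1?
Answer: 8439/90788 ≈ 0.092953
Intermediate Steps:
A(F) = -2 + F/3
X = -1/8 (X = 1/(-7 - 1) = 1/(-8) = -1/8 ≈ -0.12500)
L(O) = -1/8 - O
I = 90788/8439 (I = (-128 - ((-2 + (1/3)*11) + 140)/(-39 + 97))/(-1/8 - 1*12) = (-128 - ((-2 + 11/3) + 140)/58)/(-1/8 - 12) = (-128 - (5/3 + 140)/58)/(-97/8) = (-128 - 425/(3*58))*(-8/97) = (-128 - 1*425/174)*(-8/97) = (-128 - 425/174)*(-8/97) = -22697/174*(-8/97) = 90788/8439 ≈ 10.758)
1/I = 1/(90788/8439) = 8439/90788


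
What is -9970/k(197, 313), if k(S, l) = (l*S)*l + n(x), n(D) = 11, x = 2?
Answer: -4985/9649952 ≈ -0.00051658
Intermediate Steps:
k(S, l) = 11 + S*l**2 (k(S, l) = (l*S)*l + 11 = (S*l)*l + 11 = S*l**2 + 11 = 11 + S*l**2)
-9970/k(197, 313) = -9970/(11 + 197*313**2) = -9970/(11 + 197*97969) = -9970/(11 + 19299893) = -9970/19299904 = -9970*1/19299904 = -4985/9649952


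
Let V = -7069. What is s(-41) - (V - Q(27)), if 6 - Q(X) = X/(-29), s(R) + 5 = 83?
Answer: 207464/29 ≈ 7153.9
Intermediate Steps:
s(R) = 78 (s(R) = -5 + 83 = 78)
Q(X) = 6 + X/29 (Q(X) = 6 - X/(-29) = 6 - (-1)*X/29 = 6 + X/29)
s(-41) - (V - Q(27)) = 78 - (-7069 - (6 + (1/29)*27)) = 78 - (-7069 - (6 + 27/29)) = 78 - (-7069 - 1*201/29) = 78 - (-7069 - 201/29) = 78 - 1*(-205202/29) = 78 + 205202/29 = 207464/29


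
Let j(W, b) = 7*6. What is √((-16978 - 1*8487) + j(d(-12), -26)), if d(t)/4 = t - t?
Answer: I*√25423 ≈ 159.45*I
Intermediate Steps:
d(t) = 0 (d(t) = 4*(t - t) = 4*0 = 0)
j(W, b) = 42
√((-16978 - 1*8487) + j(d(-12), -26)) = √((-16978 - 1*8487) + 42) = √((-16978 - 8487) + 42) = √(-25465 + 42) = √(-25423) = I*√25423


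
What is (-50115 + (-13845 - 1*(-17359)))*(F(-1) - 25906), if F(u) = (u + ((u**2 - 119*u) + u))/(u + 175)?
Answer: 105027609563/87 ≈ 1.2072e+9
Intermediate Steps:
F(u) = (u**2 - 117*u)/(175 + u) (F(u) = (u + (u**2 - 118*u))/(175 + u) = (u**2 - 117*u)/(175 + u))
(-50115 + (-13845 - 1*(-17359)))*(F(-1) - 25906) = (-50115 + (-13845 - 1*(-17359)))*(-(-117 - 1)/(175 - 1) - 25906) = (-50115 + (-13845 + 17359))*(-1*(-118)/174 - 25906) = (-50115 + 3514)*(-1*1/174*(-118) - 25906) = -46601*(59/87 - 25906) = -46601*(-2253763/87) = 105027609563/87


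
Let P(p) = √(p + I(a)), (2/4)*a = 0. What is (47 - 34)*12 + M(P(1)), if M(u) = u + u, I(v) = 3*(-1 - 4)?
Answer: 156 + 2*I*√14 ≈ 156.0 + 7.4833*I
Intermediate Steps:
a = 0 (a = 2*0 = 0)
I(v) = -15 (I(v) = 3*(-5) = -15)
P(p) = √(-15 + p) (P(p) = √(p - 15) = √(-15 + p))
M(u) = 2*u
(47 - 34)*12 + M(P(1)) = (47 - 34)*12 + 2*√(-15 + 1) = 13*12 + 2*√(-14) = 156 + 2*(I*√14) = 156 + 2*I*√14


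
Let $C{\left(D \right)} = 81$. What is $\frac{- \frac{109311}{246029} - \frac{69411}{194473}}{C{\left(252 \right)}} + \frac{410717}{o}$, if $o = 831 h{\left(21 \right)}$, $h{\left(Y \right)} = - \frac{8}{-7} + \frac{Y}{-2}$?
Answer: $- \frac{2476510434466921652}{46877068417233033} \approx -52.83$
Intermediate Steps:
$h{\left(Y \right)} = \frac{8}{7} - \frac{Y}{2}$ ($h{\left(Y \right)} = \left(-8\right) \left(- \frac{1}{7}\right) + Y \left(- \frac{1}{2}\right) = \frac{8}{7} - \frac{Y}{2}$)
$o = - \frac{108861}{14}$ ($o = 831 \left(\frac{8}{7} - \frac{21}{2}\right) = 831 \left(- \frac{131}{14}\right) = - \frac{108861}{14} \approx -7775.8$)
$\frac{- \frac{109311}{246029} - \frac{69411}{194473}}{C{\left(252 \right)}} + \frac{410717}{o} = \frac{- \frac{109311}{246029} - \frac{69411}{194473}}{81} + \frac{410717}{- \frac{108861}{14}} = \left(\left(-109311\right) \frac{1}{246029} - \frac{69411}{194473}\right) \frac{1}{81} + 410717 \left(- \frac{14}{108861}\right) = \left(- \frac{109311}{246029} - \frac{69411}{194473}\right) \frac{1}{81} - \frac{5750038}{108861} = \left(- \frac{38335157022}{47845997717}\right) \frac{1}{81} - \frac{5750038}{108861} = - \frac{12778385674}{1291841938359} - \frac{5750038}{108861} = - \frac{2476510434466921652}{46877068417233033}$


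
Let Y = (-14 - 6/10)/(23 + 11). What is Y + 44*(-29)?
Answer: -216993/170 ≈ -1276.4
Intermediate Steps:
Y = -73/170 (Y = (-14 - 6*1/10)/34 = (-14 - 3/5)*(1/34) = -73/5*1/34 = -73/170 ≈ -0.42941)
Y + 44*(-29) = -73/170 + 44*(-29) = -73/170 - 1276 = -216993/170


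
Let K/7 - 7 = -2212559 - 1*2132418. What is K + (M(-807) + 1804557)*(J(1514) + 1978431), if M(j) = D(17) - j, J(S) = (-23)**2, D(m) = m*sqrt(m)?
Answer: 3572712726650 + 33642320*sqrt(17) ≈ 3.5729e+12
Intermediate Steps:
D(m) = m**(3/2)
J(S) = 529
M(j) = -j + 17*sqrt(17) (M(j) = 17**(3/2) - j = 17*sqrt(17) - j = -j + 17*sqrt(17))
K = -30414790 (K = 49 + 7*(-2212559 - 1*2132418) = 49 + 7*(-2212559 - 2132418) = 49 + 7*(-4344977) = 49 - 30414839 = -30414790)
K + (M(-807) + 1804557)*(J(1514) + 1978431) = -30414790 + ((-1*(-807) + 17*sqrt(17)) + 1804557)*(529 + 1978431) = -30414790 + ((807 + 17*sqrt(17)) + 1804557)*1978960 = -30414790 + (1805364 + 17*sqrt(17))*1978960 = -30414790 + (3572743141440 + 33642320*sqrt(17)) = 3572712726650 + 33642320*sqrt(17)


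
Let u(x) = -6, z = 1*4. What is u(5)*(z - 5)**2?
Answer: -6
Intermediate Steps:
z = 4
u(5)*(z - 5)**2 = -6*(4 - 5)**2 = -6*(-1)**2 = -6*1 = -6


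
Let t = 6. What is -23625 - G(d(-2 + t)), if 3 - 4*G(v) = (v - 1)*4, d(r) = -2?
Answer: -94515/4 ≈ -23629.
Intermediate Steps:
G(v) = 7/4 - v (G(v) = ¾ - (v - 1)*4/4 = ¾ - (-1 + v)*4/4 = ¾ - (-4 + 4*v)/4 = ¾ + (1 - v) = 7/4 - v)
-23625 - G(d(-2 + t)) = -23625 - (7/4 - 1*(-2)) = -23625 - (7/4 + 2) = -23625 - 1*15/4 = -23625 - 15/4 = -94515/4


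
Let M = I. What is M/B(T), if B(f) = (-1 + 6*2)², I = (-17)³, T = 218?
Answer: -4913/121 ≈ -40.603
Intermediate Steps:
I = -4913
M = -4913
B(f) = 121 (B(f) = (-1 + 12)² = 11² = 121)
M/B(T) = -4913/121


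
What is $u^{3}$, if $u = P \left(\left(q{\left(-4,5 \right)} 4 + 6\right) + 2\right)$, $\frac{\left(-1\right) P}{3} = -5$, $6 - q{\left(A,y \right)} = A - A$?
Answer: $110592000$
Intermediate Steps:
$q{\left(A,y \right)} = 6$ ($q{\left(A,y \right)} = 6 - \left(A - A\right) = 6 - 0 = 6 + 0 = 6$)
$P = 15$ ($P = \left(-3\right) \left(-5\right) = 15$)
$u = 480$ ($u = 15 \left(\left(6 \cdot 4 + 6\right) + 2\right) = 15 \left(\left(24 + 6\right) + 2\right) = 15 \left(30 + 2\right) = 15 \cdot 32 = 480$)
$u^{3} = 480^{3} = 110592000$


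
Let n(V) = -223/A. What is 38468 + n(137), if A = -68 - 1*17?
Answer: 3270003/85 ≈ 38471.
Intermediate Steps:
A = -85 (A = -68 - 17 = -85)
n(V) = 223/85 (n(V) = -223/(-85) = -223*(-1/85) = 223/85)
38468 + n(137) = 38468 + 223/85 = 3270003/85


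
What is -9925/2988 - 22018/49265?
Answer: -554744909/147203820 ≈ -3.7686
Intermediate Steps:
-9925/2988 - 22018/49265 = -554744909/147203820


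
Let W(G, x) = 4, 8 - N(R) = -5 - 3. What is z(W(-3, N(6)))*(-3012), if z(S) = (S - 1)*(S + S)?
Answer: -72288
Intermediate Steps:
N(R) = 16 (N(R) = 8 - (-5 - 3) = 8 - 1*(-8) = 8 + 8 = 16)
z(S) = 2*S*(-1 + S) (z(S) = (-1 + S)*(2*S) = 2*S*(-1 + S))
z(W(-3, N(6)))*(-3012) = (2*4*(-1 + 4))*(-3012) = (2*4*3)*(-3012) = 24*(-3012) = -72288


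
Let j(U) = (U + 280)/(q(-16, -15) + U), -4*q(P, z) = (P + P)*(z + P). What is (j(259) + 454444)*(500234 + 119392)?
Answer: 281615679618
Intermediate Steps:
q(P, z) = -P*(P + z)/2 (q(P, z) = -(P + P)*(z + P)/4 = -2*P*(P + z)/4 = -P*(P + z)/2)
j(U) = (280 + U)/(-248 + U) (j(U) = (U + 280)/(-½*(-16)*(-16 - 15) + U) = (280 + U)/(-½*(-16)*(-31) + U) = (280 + U)/(-248 + U))
(j(259) + 454444)*(500234 + 119392) = ((280 + 259)/(-248 + 259) + 454444)*(500234 + 119392) = (539/11 + 454444)*619626 = ((1/11)*539 + 454444)*619626 = (49 + 454444)*619626 = 454493*619626 = 281615679618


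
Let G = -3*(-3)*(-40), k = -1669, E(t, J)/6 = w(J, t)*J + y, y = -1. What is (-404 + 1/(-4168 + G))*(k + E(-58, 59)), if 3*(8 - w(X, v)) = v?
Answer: -14636333313/4528 ≈ -3.2324e+6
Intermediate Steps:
w(X, v) = 8 - v/3
E(t, J) = -6 + 6*J*(8 - t/3) (E(t, J) = 6*((8 - t/3)*J - 1) = 6*(J*(8 - t/3) - 1) = 6*(-1 + J*(8 - t/3)) = -6 + 6*J*(8 - t/3))
G = -360 (G = 9*(-40) = -360)
(-404 + 1/(-4168 + G))*(k + E(-58, 59)) = (-404 + 1/(-4168 - 360))*(-1669 + (-6 - 2*59*(-24 - 58))) = (-404 + 1/(-4528))*(-1669 + (-6 - 2*59*(-82))) = (-404 - 1/4528)*(-1669 + (-6 + 9676)) = -1829313*(-1669 + 9670)/4528 = -1829313/4528*8001 = -14636333313/4528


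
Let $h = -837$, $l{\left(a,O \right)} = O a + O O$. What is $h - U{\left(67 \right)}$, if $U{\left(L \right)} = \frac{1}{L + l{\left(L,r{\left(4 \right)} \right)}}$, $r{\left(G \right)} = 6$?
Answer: $- \frac{422686}{505} \approx -837.0$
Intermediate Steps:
$l{\left(a,O \right)} = O^{2} + O a$ ($l{\left(a,O \right)} = O a + O^{2} = O^{2} + O a$)
$U{\left(L \right)} = \frac{1}{36 + 7 L}$ ($U{\left(L \right)} = \frac{1}{L + 6 \left(6 + L\right)} = \frac{1}{L + \left(36 + 6 L\right)} = \frac{1}{36 + 7 L}$)
$h - U{\left(67 \right)} = -837 - \frac{1}{36 + 7 \cdot 67} = -837 - \frac{1}{36 + 469} = -837 - \frac{1}{505} = - \frac{422686}{505}$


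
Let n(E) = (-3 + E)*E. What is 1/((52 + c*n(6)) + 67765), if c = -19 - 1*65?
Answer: 1/66305 ≈ 1.5082e-5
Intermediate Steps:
n(E) = E*(-3 + E)
c = -84 (c = -19 - 65 = -84)
1/((52 + c*n(6)) + 67765) = 1/((52 - 504*(-3 + 6)) + 67765) = 1/((52 - 504*3) + 67765) = 1/((52 - 84*18) + 67765) = 1/((52 - 1512) + 67765) = 1/(-1460 + 67765) = 1/66305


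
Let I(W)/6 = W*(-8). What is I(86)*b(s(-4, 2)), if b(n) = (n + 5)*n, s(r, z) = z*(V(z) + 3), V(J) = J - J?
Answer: -272448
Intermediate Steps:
V(J) = 0
I(W) = -48*W (I(W) = 6*(W*(-8)) = 6*(-8*W) = -48*W)
s(r, z) = 3*z (s(r, z) = z*(0 + 3) = z*3 = 3*z)
b(n) = n*(5 + n) (b(n) = (5 + n)*n = n*(5 + n))
I(86)*b(s(-4, 2)) = (-48*86)*((3*2)*(5 + 3*2)) = -24768*(5 + 6) = -24768*11 = -4128*66 = -272448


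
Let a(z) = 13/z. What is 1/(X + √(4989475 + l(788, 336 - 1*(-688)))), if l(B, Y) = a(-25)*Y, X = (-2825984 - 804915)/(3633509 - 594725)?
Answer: 275837944670400/1151723018434499426303 + 46171040993280*√124723563/1151723018434499426303 ≈ 0.00044795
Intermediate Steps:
X = -3630899/3038784 ≈ -1.1949
l(B, Y) = -13*Y/25 (l(B, Y) = (13/(-25))*Y = (13*(-1/25))*Y = -13*Y/25)
1/(X + √(4989475 + l(788, 336 - 1*(-688)))) = 1/(-3630899/3038784 + √(4989475 - 13*(336 - 1*(-688))/25)) = 1/(-3630899/3038784 + √(4989475 - 13*(336 + 688)/25)) = 1/(-3630899/3038784 + √(4989475 - 13/25*1024)) = 1/(-3630899/3038784 + √(4989475 - 13312/25)) = 1/(-3630899/3038784 + √(124723563/25)) = 1/(-3630899/3038784 + √124723563/5)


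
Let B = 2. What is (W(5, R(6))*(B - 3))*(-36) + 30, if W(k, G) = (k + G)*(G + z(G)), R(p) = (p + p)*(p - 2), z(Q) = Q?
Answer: 183198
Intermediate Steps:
R(p) = 2*p*(-2 + p) (R(p) = (2*p)*(-2 + p) = 2*p*(-2 + p))
W(k, G) = 2*G*(G + k) (W(k, G) = (k + G)*(G + G) = (G + k)*(2*G) = 2*G*(G + k))
(W(5, R(6))*(B - 3))*(-36) + 30 = ((2*(2*6*(-2 + 6))*(2*6*(-2 + 6) + 5))*(2 - 3))*(-36) + 30 = ((2*(2*6*4)*(2*6*4 + 5))*(-1))*(-36) + 30 = ((2*48*(48 + 5))*(-1))*(-36) + 30 = ((2*48*53)*(-1))*(-36) + 30 = (5088*(-1))*(-36) + 30 = -5088*(-36) + 30 = 183168 + 30 = 183198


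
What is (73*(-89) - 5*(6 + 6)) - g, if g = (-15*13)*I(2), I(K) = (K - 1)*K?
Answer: -6167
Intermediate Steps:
I(K) = K*(-1 + K) (I(K) = (-1 + K)*K = K*(-1 + K))
g = -390 (g = (-15*13)*(2*(-1 + 2)) = -390 ≈ -390.00)
(73*(-89) - 5*(6 + 6)) - g = (73*(-89) - 5*(6 + 6)) - 1*(-390) = (-6497 - 5*12) + 390 = (-6497 - 60) + 390 = -6557 + 390 = -6167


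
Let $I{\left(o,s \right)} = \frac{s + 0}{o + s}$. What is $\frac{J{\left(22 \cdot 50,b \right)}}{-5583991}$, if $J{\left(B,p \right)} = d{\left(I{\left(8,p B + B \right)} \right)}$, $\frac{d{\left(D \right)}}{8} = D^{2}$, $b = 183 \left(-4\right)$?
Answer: $- \frac{323288405000}{225650452925717239} \approx -1.4327 \cdot 10^{-6}$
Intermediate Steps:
$b = -732$
$I{\left(o,s \right)} = \frac{s}{o + s}$
$d{\left(D \right)} = 8 D^{2}$
$J{\left(B,p \right)} = \frac{8 \left(B + B p\right)^{2}}{\left(8 + B + B p\right)^{2}}$ ($J{\left(B,p \right)} = 8 \left(\frac{p B + B}{8 + \left(p B + B\right)}\right)^{2} = 8 \left(\frac{B p + B}{8 + \left(B p + B\right)}\right)^{2} = 8 \left(\frac{B + B p}{8 + \left(B + B p\right)}\right)^{2} = 8 \left(\frac{B + B p}{8 + B + B p}\right)^{2} = 8 \frac{\left(B + B p\right)^{2}}{\left(8 + B + B p\right)^{2}} = \frac{8 \left(B + B p\right)^{2}}{\left(8 + B + B p\right)^{2}}$)
$\frac{J{\left(22 \cdot 50,b \right)}}{-5583991} = \frac{8 \left(22 \cdot 50\right)^{2} \left(1 - 732\right)^{2} \frac{1}{\left(8 + 22 \cdot 50 \left(1 - 732\right)\right)^{2}}}{-5583991} = \frac{8 \cdot 1100^{2} \left(-731\right)^{2}}{\left(8 + 1100 \left(-731\right)\right)^{2}} \left(- \frac{1}{5583991}\right) = 8 \cdot 1210000 \cdot 534361 \frac{1}{\left(8 - 804100\right)^{2}} \left(- \frac{1}{5583991}\right) = 8 \cdot 1210000 \cdot 534361 \cdot \frac{1}{646563944464} \left(- \frac{1}{5583991}\right) = \frac{323288405000}{40410246529} \left(- \frac{1}{5583991}\right) = - \frac{323288405000}{225650452925717239}$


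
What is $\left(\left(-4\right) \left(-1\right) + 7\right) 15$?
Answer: $165$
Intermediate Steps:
$\left(\left(-4\right) \left(-1\right) + 7\right) 15 = \left(4 + 7\right) 15 = 11 \cdot 15 = 165$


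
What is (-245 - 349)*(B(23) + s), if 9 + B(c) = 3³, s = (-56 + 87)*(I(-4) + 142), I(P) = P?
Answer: -2551824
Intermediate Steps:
s = 4278 (s = (-56 + 87)*(-4 + 142) = 31*138 = 4278)
B(c) = 18 (B(c) = -9 + 3³ = -9 + 27 = 18)
(-245 - 349)*(B(23) + s) = (-245 - 349)*(18 + 4278) = -594*4296 = -2551824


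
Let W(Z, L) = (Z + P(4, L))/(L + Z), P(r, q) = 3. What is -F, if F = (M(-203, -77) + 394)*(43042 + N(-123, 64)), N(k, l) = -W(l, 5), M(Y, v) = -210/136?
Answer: -79255879897/4692 ≈ -1.6892e+7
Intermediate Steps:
M(Y, v) = -105/68 (M(Y, v) = -210*1/136 = -105/68)
W(Z, L) = (3 + Z)/(L + Z) (W(Z, L) = (Z + 3)/(L + Z) = (3 + Z)/(L + Z))
N(k, l) = -(3 + l)/(5 + l)
F = 79255879897/4692 (F = (-105/68 + 394)*(43042 + (-3 - 1*64)/(5 + 64)) = 26687*(43042 + (-3 - 64)/69)/68 = 26687*(43042 + (1/69)*(-67))/68 = 26687*(43042 - 67/69)/68 = (26687/68)*(2969831/69) = 79255879897/4692 ≈ 1.6892e+7)
-F = -1*79255879897/4692 = -79255879897/4692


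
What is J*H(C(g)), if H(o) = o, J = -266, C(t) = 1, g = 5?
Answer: -266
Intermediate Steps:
J*H(C(g)) = -266*1 = -266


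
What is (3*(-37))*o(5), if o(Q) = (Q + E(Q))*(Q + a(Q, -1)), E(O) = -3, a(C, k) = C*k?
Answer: 0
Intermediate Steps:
o(Q) = 0 (o(Q) = (Q - 3)*(Q + Q*(-1)) = (-3 + Q)*(Q - Q) = (-3 + Q)*0 = 0)
(3*(-37))*o(5) = (3*(-37))*0 = -111*0 = 0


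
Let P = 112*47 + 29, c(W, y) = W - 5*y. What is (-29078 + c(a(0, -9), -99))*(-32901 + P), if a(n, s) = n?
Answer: 789119464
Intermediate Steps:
P = 5293 (P = 5264 + 29 = 5293)
(-29078 + c(a(0, -9), -99))*(-32901 + P) = (-29078 + (0 - 5*(-99)))*(-32901 + 5293) = (-29078 + (0 + 495))*(-27608) = (-29078 + 495)*(-27608) = -28583*(-27608) = 789119464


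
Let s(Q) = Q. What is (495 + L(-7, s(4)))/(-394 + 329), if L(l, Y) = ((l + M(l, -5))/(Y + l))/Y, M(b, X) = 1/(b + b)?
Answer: -27753/3640 ≈ -7.6245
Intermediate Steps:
M(b, X) = 1/(2*b)
L(l, Y) = (l + 1/(2*l))/(Y*(Y + l)) (L(l, Y) = ((l + 1/(2*l))/(Y + l))/Y = (l + 1/(2*l))/(Y*(Y + l)))
(495 + L(-7, s(4)))/(-394 + 329) = (495 + (1/2 + (-7)**2)/(4*(-7)*(4 - 7)))/(-394 + 329) = (495 + (1/4)*(-1/7)*(1/2 + 49)/(-3))/(-65) = (495 + (1/4)*(-1/7)*(-1/3)*(99/2))*(-1/65) = (495 + 33/56)*(-1/65) = (27753/56)*(-1/65) = -27753/3640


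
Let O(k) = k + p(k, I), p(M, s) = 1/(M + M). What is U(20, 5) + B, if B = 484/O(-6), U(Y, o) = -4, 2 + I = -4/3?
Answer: -6100/73 ≈ -83.562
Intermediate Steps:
I = -10/3 (I = -2 - 4/3 = -10/3 ≈ -3.3333)
p(M, s) = 1/(2*M)
O(k) = k + 1/(2*k)
B = -5808/73 (B = 484/(-6 + (½)/(-6)) = 484/(-6 + (½)*(-⅙)) = 484/(-6 - 1/12) = 484/(-73/12) = 484*(-12/73) = -5808/73 ≈ -79.562)
U(20, 5) + B = -4 - 5808/73 = -6100/73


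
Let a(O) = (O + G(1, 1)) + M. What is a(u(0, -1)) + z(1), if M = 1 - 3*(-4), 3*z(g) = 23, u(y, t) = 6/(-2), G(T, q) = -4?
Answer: 41/3 ≈ 13.667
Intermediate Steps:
u(y, t) = -3 (u(y, t) = 6*(-1/2) = -3)
z(g) = 23/3 (z(g) = (1/3)*23 = 23/3)
M = 13 (M = 1 + 12 = 13)
a(O) = 9 + O (a(O) = (O - 4) + 13 = (-4 + O) + 13 = 9 + O)
a(u(0, -1)) + z(1) = (9 - 3) + 23/3 = 6 + 23/3 = 41/3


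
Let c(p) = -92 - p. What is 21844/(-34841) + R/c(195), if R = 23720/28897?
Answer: -181988310036/288951708199 ≈ -0.62982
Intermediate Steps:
R = 23720/28897 (R = 23720*(1/28897) = 23720/28897 ≈ 0.82085)
21844/(-34841) + R/c(195) = 21844/(-34841) + 23720/(28897*(-92 - 1*195)) = 21844*(-1/34841) + 23720/(28897*(-92 - 195)) = -21844/34841 + (23720/28897)/(-287) = -21844/34841 + (23720/28897)*(-1/287) = -21844/34841 - 23720/8293439 = -181988310036/288951708199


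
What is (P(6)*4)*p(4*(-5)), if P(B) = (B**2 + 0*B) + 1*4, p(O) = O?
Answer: -3200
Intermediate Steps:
P(B) = 4 + B**2 (P(B) = (B**2 + 0) + 4 = B**2 + 4 = 4 + B**2)
(P(6)*4)*p(4*(-5)) = ((4 + 6**2)*4)*(4*(-5)) = ((4 + 36)*4)*(-20) = (40*4)*(-20) = 160*(-20) = -3200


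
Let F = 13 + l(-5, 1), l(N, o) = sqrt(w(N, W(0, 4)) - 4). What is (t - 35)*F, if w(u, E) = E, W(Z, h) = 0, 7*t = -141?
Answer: -5018/7 - 772*I/7 ≈ -716.86 - 110.29*I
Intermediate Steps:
t = -141/7 (t = (1/7)*(-141) = -141/7 ≈ -20.143)
l(N, o) = 2*I (l(N, o) = sqrt(0 - 4) = sqrt(-4) = 2*I)
F = 13 + 2*I ≈ 13.0 + 2.0*I
(t - 35)*F = (-141/7 - 35)*(13 + 2*I) = -386*(13 + 2*I)/7 = -5018/7 - 772*I/7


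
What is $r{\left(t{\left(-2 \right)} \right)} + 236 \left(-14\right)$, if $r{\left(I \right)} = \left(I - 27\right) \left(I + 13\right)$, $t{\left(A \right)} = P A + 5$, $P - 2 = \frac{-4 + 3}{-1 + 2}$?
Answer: $-3688$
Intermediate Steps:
$P = 1$ ($P = 2 + \frac{-4 + 3}{-1 + 2} = 2 - 1^{-1} = 2 - 1 = 1$)
$t{\left(A \right)} = 5 + A$ ($t{\left(A \right)} = 1 A + 5 = A + 5 = 5 + A$)
$r{\left(I \right)} = \left(-27 + I\right) \left(13 + I\right)$
$r{\left(t{\left(-2 \right)} \right)} + 236 \left(-14\right) = \left(-351 + \left(5 - 2\right)^{2} - 14 \left(5 - 2\right)\right) + 236 \left(-14\right) = \left(-351 + 3^{2} - 42\right) - 3304 = \left(-351 + 9 - 42\right) - 3304 = -384 - 3304 = -3688$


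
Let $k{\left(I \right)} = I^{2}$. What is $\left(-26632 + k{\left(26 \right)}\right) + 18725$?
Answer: $-7231$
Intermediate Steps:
$\left(-26632 + k{\left(26 \right)}\right) + 18725 = \left(-26632 + 26^{2}\right) + 18725 = \left(-26632 + 676\right) + 18725 = -25956 + 18725 = -7231$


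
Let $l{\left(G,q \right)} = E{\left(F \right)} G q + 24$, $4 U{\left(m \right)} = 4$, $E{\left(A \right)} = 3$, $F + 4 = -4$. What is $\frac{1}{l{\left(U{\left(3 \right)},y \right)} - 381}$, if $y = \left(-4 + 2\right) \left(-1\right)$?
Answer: $- \frac{1}{351} \approx -0.002849$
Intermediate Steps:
$F = -8$ ($F = -4 - 4 = -8$)
$y = 2$ ($y = \left(-2\right) \left(-1\right) = 2$)
$U{\left(m \right)} = 1$ ($U{\left(m \right)} = \frac{1}{4} \cdot 4 = 1$)
$l{\left(G,q \right)} = 24 + 3 G q$ ($l{\left(G,q \right)} = 3 G q + 24 = 24 + 3 G q$)
$\frac{1}{l{\left(U{\left(3 \right)},y \right)} - 381} = \frac{1}{\left(24 + 3 \cdot 1 \cdot 2\right) - 381} = \frac{1}{\left(24 + 6\right) - 381} = \frac{1}{30 - 381} = \frac{1}{-351} = - \frac{1}{351}$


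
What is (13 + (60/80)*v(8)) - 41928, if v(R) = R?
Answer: -41909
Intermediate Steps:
(13 + (60/80)*v(8)) - 41928 = (13 + (60/80)*8) - 41928 = (13 + (60*(1/80))*8) - 41928 = (13 + (3/4)*8) - 41928 = (13 + 6) - 41928 = 19 - 41928 = -41909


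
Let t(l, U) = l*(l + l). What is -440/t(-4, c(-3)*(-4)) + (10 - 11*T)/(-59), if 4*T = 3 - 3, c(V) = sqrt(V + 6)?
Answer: -3285/236 ≈ -13.919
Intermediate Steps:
c(V) = sqrt(6 + V)
T = 0 (T = (3 - 3)/4 = (1/4)*0 = 0)
t(l, U) = 2*l**2 (t(l, U) = l*(2*l) = 2*l**2)
-440/t(-4, c(-3)*(-4)) + (10 - 11*T)/(-59) = -440/(2*(-4)**2) + (10 - 11*0)/(-59) = -440/(2*16) + (10 + 0)*(-1/59) = -440/32 + 10*(-1/59) = -440*1/32 - 10/59 = -55/4 - 10/59 = -3285/236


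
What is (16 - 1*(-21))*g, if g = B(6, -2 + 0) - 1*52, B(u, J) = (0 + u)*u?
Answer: -592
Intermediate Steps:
B(u, J) = u² (B(u, J) = u*u = u²)
g = -16 (g = 6² - 1*52 = 36 - 52 = -16)
(16 - 1*(-21))*g = (16 - 1*(-21))*(-16) = (16 + 21)*(-16) = 37*(-16) = -592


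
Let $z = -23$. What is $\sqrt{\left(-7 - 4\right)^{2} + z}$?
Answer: $7 \sqrt{2} \approx 9.8995$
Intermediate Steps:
$\sqrt{\left(-7 - 4\right)^{2} + z} = \sqrt{\left(-7 - 4\right)^{2} - 23} = \sqrt{\left(-11\right)^{2} - 23} = \sqrt{121 - 23} = \sqrt{98} = 7 \sqrt{2}$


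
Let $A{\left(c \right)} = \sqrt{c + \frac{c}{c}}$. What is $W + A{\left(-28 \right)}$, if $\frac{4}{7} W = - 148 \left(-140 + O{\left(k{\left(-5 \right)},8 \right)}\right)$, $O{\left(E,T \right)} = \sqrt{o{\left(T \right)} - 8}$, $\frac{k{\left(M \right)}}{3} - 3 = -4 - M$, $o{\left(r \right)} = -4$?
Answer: $36260 - 515 i \sqrt{3} \approx 36260.0 - 892.01 i$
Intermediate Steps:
$k{\left(M \right)} = -3 - 3 M$ ($k{\left(M \right)} = 9 + 3 \left(-4 - M\right) = 9 - \left(12 + 3 M\right) = -3 - 3 M$)
$O{\left(E,T \right)} = 2 i \sqrt{3}$ ($O{\left(E,T \right)} = \sqrt{-4 - 8} = \sqrt{-12} = 2 i \sqrt{3}$)
$A{\left(c \right)} = \sqrt{1 + c}$ ($A{\left(c \right)} = \sqrt{c + 1} = \sqrt{1 + c}$)
$W = 36260 - 518 i \sqrt{3}$ ($W = \frac{7 \left(- 148 \left(-140 + 2 i \sqrt{3}\right)\right)}{4} = \frac{7 \left(20720 - 296 i \sqrt{3}\right)}{4} = 36260 - 518 i \sqrt{3} \approx 36260.0 - 897.2 i$)
$W + A{\left(-28 \right)} = \left(36260 - 518 i \sqrt{3}\right) + \sqrt{1 - 28} = \left(36260 - 518 i \sqrt{3}\right) + \sqrt{-27} = \left(36260 - 518 i \sqrt{3}\right) + 3 i \sqrt{3} = 36260 - 515 i \sqrt{3}$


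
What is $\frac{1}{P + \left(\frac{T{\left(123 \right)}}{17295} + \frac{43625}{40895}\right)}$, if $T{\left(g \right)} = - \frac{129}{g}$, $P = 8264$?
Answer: $\frac{5799688005}{47934808175498} \approx 0.00012099$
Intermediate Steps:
$\frac{1}{P + \left(\frac{T{\left(123 \right)}}{17295} + \frac{43625}{40895}\right)} = \frac{1}{8264 + \left(\frac{\left(-129\right) \frac{1}{123}}{17295} + \frac{43625}{40895}\right)} = \frac{1}{8264 + \left(\left(-129\right) \frac{1}{123} \cdot \frac{1}{17295} + 43625 \cdot \frac{1}{40895}\right)} = \frac{1}{8264 + \left(\left(- \frac{43}{41}\right) \frac{1}{17295} + \frac{8725}{8179}\right)} = \frac{1}{8264 + \left(- \frac{43}{709095} + \frac{8725}{8179}\right)} = \frac{1}{8264 + \frac{6186502178}{5799688005}} = \frac{1}{\frac{47934808175498}{5799688005}} = \frac{5799688005}{47934808175498}$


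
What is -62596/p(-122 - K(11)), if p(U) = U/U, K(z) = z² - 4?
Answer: -62596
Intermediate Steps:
K(z) = -4 + z²
p(U) = 1
-62596/p(-122 - K(11)) = -62596/1 = -62596*1 = -62596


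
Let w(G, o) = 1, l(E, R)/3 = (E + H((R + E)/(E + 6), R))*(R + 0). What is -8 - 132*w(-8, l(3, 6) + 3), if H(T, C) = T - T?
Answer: -140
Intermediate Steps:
H(T, C) = 0
l(E, R) = 3*E*R (l(E, R) = 3*((E + 0)*(R + 0)) = 3*(E*R) = 3*E*R)
-8 - 132*w(-8, l(3, 6) + 3) = -8 - 132*1 = -8 - 132 = -140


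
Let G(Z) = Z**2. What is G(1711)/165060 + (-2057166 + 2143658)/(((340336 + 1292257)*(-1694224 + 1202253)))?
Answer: 2351350925306039843/132574279087143180 ≈ 17.736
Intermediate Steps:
G(1711)/165060 + (-2057166 + 2143658)/(((340336 + 1292257)*(-1694224 + 1202253))) = 1711**2/165060 + (-2057166 + 2143658)/(((340336 + 1292257)*(-1694224 + 1202253))) = 2927521*(1/165060) + 86492/((1632593*(-491971))) = 2927521/165060 + 86492/(-803188410803) = 2927521/165060 + 86492*(-1/803188410803) = 2927521/165060 - 86492/803188410803 = 2351350925306039843/132574279087143180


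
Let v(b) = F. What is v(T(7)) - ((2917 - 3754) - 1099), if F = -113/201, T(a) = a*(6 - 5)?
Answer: 389023/201 ≈ 1935.4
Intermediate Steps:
T(a) = a (T(a) = a*1 = a)
F = -113/201 (F = -113*1/201 = -113/201 ≈ -0.56219)
v(b) = -113/201
v(T(7)) - ((2917 - 3754) - 1099) = -113/201 - ((2917 - 3754) - 1099) = -113/201 - (-837 - 1099) = -113/201 - 1*(-1936) = -113/201 + 1936 = 389023/201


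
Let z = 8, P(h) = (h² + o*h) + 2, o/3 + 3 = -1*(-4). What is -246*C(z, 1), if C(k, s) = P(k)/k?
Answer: -5535/2 ≈ -2767.5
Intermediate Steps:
o = 3 (o = -9 + 3*(-1*(-4)) = -9 + 3*4 = -9 + 12 = 3)
P(h) = 2 + h² + 3*h (P(h) = (h² + 3*h) + 2 = 2 + h² + 3*h)
C(k, s) = (2 + k² + 3*k)/k
-246*C(z, 1) = -246*(3 + 8 + 2/8) = -246*(3 + 8 + 2*(⅛)) = -246*(3 + 8 + ¼) = -246*45/4 = -5535/2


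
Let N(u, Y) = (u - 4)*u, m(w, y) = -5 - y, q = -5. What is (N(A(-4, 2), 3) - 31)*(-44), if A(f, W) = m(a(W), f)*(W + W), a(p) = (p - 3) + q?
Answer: -44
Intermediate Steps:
a(p) = -8 + p (a(p) = (p - 3) - 5 = (-3 + p) - 5 = -8 + p)
A(f, W) = 2*W*(-5 - f) (A(f, W) = (-5 - f)*(W + W) = (-5 - f)*(2*W) = 2*W*(-5 - f))
N(u, Y) = u*(-4 + u) (N(u, Y) = (-4 + u)*u = u*(-4 + u))
(N(A(-4, 2), 3) - 31)*(-44) = ((-2*2*(5 - 4))*(-4 - 2*2*(5 - 4)) - 31)*(-44) = ((-2*2*1)*(-4 - 2*2*1) - 31)*(-44) = (-4*(-4 - 4) - 31)*(-44) = (-4*(-8) - 31)*(-44) = (32 - 31)*(-44) = 1*(-44) = -44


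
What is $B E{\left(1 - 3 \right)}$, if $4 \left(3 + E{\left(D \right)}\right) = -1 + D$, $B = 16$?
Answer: $-60$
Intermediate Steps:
$E{\left(D \right)} = - \frac{13}{4} + \frac{D}{4}$ ($E{\left(D \right)} = -3 + \frac{-1 + D}{4} = -3 + \left(- \frac{1}{4} + \frac{D}{4}\right) = - \frac{13}{4} + \frac{D}{4}$)
$B E{\left(1 - 3 \right)} = 16 \left(- \frac{13}{4} + \frac{1 - 3}{4}\right) = 16 \left(- \frac{13}{4} + \frac{1}{4} \left(-2\right)\right) = 16 \left(- \frac{13}{4} - \frac{1}{2}\right) = 16 \left(- \frac{15}{4}\right) = -60$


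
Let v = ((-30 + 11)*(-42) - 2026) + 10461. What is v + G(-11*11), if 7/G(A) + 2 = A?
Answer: 1135652/123 ≈ 9232.9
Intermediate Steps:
G(A) = 7/(-2 + A)
v = 9233 (v = (-19*(-42) - 2026) + 10461 = (798 - 2026) + 10461 = -1228 + 10461 = 9233)
v + G(-11*11) = 9233 + 7/(-2 - 11*11) = 9233 + 7/(-2 - 121) = 9233 + 7/(-123) = 9233 + 7*(-1/123) = 9233 - 7/123 = 1135652/123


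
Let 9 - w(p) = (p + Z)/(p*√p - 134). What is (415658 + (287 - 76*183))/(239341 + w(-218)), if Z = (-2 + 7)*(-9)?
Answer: 998667652261030646/594550002058153769 - 23050389358*I*√218/594550002058153769 ≈ 1.6797 - 5.7242e-7*I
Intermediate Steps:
Z = -45 (Z = 5*(-9) = -45)
w(p) = 9 - (-45 + p)/(-134 + p^(3/2)) (w(p) = 9 - (p - 45)/(p*√p - 134) = 9 - (-45 + p)/(p^(3/2) - 134) = 9 - (-45 + p)/(-134 + p^(3/2)))
(415658 + (287 - 76*183))/(239341 + w(-218)) = (415658 + (287 - 76*183))/(239341 + (-1161 - 1*(-218) + 9*(-218)^(3/2))/(-134 + (-218)^(3/2))) = (415658 + (287 - 13908))/(239341 + (-1161 + 218 + 9*(-218*I*√218))/(-134 - 218*I*√218)) = (415658 - 13621)/(239341 + (-1161 + 218 - 1962*I*√218)/(-134 - 218*I*√218)) = 402037/(239341 + (-943 - 1962*I*√218)/(-134 - 218*I*√218))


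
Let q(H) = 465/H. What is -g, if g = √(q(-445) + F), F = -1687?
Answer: -46*I*√6319/89 ≈ -41.086*I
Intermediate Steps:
g = 46*I*√6319/89 (g = √(465/(-445) - 1687) = √(465*(-1/445) - 1687) = √(-93/89 - 1687) = √(-150236/89) = 46*I*√6319/89 ≈ 41.086*I)
-g = -46*I*√6319/89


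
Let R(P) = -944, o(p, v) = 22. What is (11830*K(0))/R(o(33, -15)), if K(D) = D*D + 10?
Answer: -29575/236 ≈ -125.32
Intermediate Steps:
K(D) = 10 + D**2 (K(D) = D**2 + 10 = 10 + D**2)
(11830*K(0))/R(o(33, -15)) = (11830*(10 + 0**2))/(-944) = (11830*(10 + 0))*(-1/944) = (11830*10)*(-1/944) = 118300*(-1/944) = -29575/236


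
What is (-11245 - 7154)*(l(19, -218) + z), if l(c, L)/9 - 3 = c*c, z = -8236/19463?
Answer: -1172983204248/19463 ≈ -6.0267e+7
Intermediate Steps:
z = -8236/19463 (z = -8236*1/19463 = -8236/19463 ≈ -0.42316)
l(c, L) = 27 + 9*c² (l(c, L) = 27 + 9*(c*c) = 27 + 9*c²)
(-11245 - 7154)*(l(19, -218) + z) = (-11245 - 7154)*((27 + 9*19²) - 8236/19463) = -18399*((27 + 9*361) - 8236/19463) = -18399*((27 + 3249) - 8236/19463) = -18399*(3276 - 8236/19463) = -18399*63752552/19463 = -1172983204248/19463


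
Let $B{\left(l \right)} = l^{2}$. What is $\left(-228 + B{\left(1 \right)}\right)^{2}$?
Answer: $51529$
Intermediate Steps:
$\left(-228 + B{\left(1 \right)}\right)^{2} = \left(-228 + 1^{2}\right)^{2} = \left(-228 + 1\right)^{2} = \left(-227\right)^{2} = 51529$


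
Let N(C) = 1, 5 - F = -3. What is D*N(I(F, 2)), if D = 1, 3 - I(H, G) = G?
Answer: 1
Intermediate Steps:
F = 8 (F = 5 - 1*(-3) = 5 + 3 = 8)
I(H, G) = 3 - G
D*N(I(F, 2)) = 1*1 = 1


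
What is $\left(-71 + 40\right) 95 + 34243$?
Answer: $31298$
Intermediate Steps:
$\left(-71 + 40\right) 95 + 34243 = \left(-31\right) 95 + 34243 = -2945 + 34243 = 31298$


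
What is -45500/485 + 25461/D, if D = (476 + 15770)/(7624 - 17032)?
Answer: -11691468068/787931 ≈ -14838.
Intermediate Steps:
D = -8123/4704 (D = 16246/(-9408) = 16246*(-1/9408) = -8123/4704 ≈ -1.7268)
-45500/485 + 25461/D = -45500/485 + 25461/(-8123/4704) = -45500*1/485 + 25461*(-4704/8123) = -9100/97 - 119768544/8123 = -11691468068/787931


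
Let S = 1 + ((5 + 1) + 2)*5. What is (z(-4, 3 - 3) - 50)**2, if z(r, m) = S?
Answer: 81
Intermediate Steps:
S = 41 (S = 1 + (6 + 2)*5 = 1 + 8*5 = 1 + 40 = 41)
z(r, m) = 41
(z(-4, 3 - 3) - 50)**2 = (41 - 50)**2 = (-9)**2 = 81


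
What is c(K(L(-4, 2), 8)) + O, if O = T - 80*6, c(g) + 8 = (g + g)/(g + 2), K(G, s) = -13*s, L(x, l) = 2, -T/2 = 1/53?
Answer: -1313654/2703 ≈ -486.00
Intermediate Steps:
T = -2/53 ≈ -0.037736
c(g) = -8 + 2*g/(2 + g) (c(g) = -8 + (g + g)/(g + 2) = -8 + (2*g)/(2 + g) = -8 + 2*g/(2 + g))
O = -25442/53 (O = -2/53 - 80*6 = -2/53 - 480 = -25442/53 ≈ -480.04)
c(K(L(-4, 2), 8)) + O = 2*(-8 - (-39)*8)/(2 - 13*8) - 25442/53 = 2*(-8 - 3*(-104))/(2 - 104) - 25442/53 = 2*(-8 + 312)/(-102) - 25442/53 = 2*(-1/102)*304 - 25442/53 = -304/51 - 25442/53 = -1313654/2703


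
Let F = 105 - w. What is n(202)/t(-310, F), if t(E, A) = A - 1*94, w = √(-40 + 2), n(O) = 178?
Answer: 1958/159 + 178*I*√38/159 ≈ 12.314 + 6.901*I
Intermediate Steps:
w = I*√38 (w = √(-38) = I*√38 ≈ 6.1644*I)
F = 105 - I*√38 ≈ 105.0 - 6.1644*I
t(E, A) = -94 + A (t(E, A) = A - 94 = -94 + A)
n(202)/t(-310, F) = 178/(-94 + (105 - I*√38)) = 178/(11 - I*√38)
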